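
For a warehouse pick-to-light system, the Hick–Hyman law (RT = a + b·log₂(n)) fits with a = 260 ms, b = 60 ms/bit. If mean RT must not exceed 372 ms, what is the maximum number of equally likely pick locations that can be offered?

60·log₂ n ≤ 372 − 260 = 112, giving log₂ n ≤ 1.8667 and n ≤ 3.647. The largest whole number is 3.

3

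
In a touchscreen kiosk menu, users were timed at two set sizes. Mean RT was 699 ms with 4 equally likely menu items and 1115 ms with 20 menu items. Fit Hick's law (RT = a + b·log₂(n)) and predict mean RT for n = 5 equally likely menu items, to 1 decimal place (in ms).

756.7 ms

RT is linear in log₂ n, so two points fix the line:
  b = (1115 − 699) / (log₂ 20 − log₂ 4) = 416 / (4.3219 − 2) = 179.161 ms/bit
  a = 699 − 179.161 × 2 = 340.677 ms
Then RT(5) = 340.677 + 179.161 × log₂ 5 = 340.677 + 179.161 × 2.3219 ≈ 756.677 ms.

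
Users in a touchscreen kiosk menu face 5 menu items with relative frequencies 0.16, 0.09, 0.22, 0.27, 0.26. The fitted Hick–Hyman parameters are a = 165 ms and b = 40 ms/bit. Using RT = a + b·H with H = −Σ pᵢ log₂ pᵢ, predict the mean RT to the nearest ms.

254 ms

Entropy contributions −pᵢ log₂ pᵢ: 0.4230, 0.3127, 0.4806, 0.5100, 0.5053; sum H = 2.2316 bits.
RT = a + bH = 165 + 40·2.2316 = 254.26 ms.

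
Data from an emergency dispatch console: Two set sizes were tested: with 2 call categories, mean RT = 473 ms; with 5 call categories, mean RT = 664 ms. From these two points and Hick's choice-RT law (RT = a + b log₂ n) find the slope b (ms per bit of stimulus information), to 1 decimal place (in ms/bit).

144.5 ms/bit

b = (RT₂ − RT₁)/(log₂ n₂ − log₂ n₁) = (664 − 473)/(2.3219 − 1) = 144.486 ms/bit.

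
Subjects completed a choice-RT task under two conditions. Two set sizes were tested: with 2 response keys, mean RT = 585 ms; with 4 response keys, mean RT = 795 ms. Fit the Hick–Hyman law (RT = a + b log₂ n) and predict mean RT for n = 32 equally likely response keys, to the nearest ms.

Fit slope and intercept:
  b = (795 − 585) / (log₂ 4 − log₂ 2) = 210 / (2 − 1) = 210 ms/bit
  a = 585 − 210 × 1 = 375 ms
Then RT(32) = 375 + 210 × log₂ 32 = 375 + 210 × 5 ≈ 1425.000 ms.

1425 ms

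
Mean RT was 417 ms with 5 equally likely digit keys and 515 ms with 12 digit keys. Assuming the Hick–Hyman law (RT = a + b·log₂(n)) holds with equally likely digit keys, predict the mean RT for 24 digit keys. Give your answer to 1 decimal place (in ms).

592.6 ms

RT is linear in log₂ n, so two points fix the line:
  b = (515 − 417) / (log₂ 12 − log₂ 5) = 98 / (3.5850 − 2.3219) = 77.591 ms/bit
  a = 417 − 77.591 × 2.3219 = 236.839 ms
Then RT(24) = 236.839 + 77.591 × log₂ 24 = 236.839 + 77.591 × 4.5850 ≈ 592.591 ms.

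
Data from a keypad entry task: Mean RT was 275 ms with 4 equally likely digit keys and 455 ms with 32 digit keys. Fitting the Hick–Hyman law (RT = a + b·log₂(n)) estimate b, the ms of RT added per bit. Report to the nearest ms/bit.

60 ms/bit

b = (RT₂ − RT₁)/(log₂ n₂ − log₂ n₁) = (455 − 275)/(5 − 2) = 60 ms/bit.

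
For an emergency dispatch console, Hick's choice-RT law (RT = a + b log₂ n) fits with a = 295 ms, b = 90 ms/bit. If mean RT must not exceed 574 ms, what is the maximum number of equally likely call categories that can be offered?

Information budget: (574 − 295)/90 = 3.1000 bits, so n ≤ 2^3.1000 = 8.574 → at most 8.

8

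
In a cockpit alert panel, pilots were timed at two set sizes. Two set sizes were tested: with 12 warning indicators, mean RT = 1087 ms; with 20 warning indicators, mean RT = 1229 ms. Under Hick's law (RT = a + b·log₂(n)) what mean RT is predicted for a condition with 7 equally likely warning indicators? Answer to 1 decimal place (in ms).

937.2 ms

Solve the two-equation system in a and b:
  b = (1229 − 1087) / (log₂ 20 − log₂ 12) = 142 / (4.3219 − 3.5850) = 192.682 ms/bit
  a = 1087 − 192.682 × 3.5850 = 396.242 ms
Then RT(7) = 396.242 + 192.682 × log₂ 7 = 396.242 + 192.682 × 2.8074 ≈ 937.169 ms.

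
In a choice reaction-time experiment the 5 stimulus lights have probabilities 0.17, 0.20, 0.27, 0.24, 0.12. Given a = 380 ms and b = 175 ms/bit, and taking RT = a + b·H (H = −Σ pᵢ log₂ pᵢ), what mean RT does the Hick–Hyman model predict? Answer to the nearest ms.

H = 0.17·log₂(1/0.17) + 0.20·log₂(1/0.20) + 0.27·log₂(1/0.27) + 0.24·log₂(1/0.24) + 0.12·log₂(1/0.12) = 2.2702 bits.
RT = 380 + 175 × 2.2702 = 777.28 ms.

777 ms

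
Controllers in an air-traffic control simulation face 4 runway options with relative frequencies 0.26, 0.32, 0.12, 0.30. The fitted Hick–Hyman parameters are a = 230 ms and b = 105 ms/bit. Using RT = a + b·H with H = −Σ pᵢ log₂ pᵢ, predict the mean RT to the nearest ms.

432 ms

H = 0.26·log₂(1/0.26) + 0.32·log₂(1/0.32) + 0.12·log₂(1/0.12) + 0.30·log₂(1/0.30) = 1.9195 bits.
RT = 230 + 105 × 1.9195 = 431.55 ms.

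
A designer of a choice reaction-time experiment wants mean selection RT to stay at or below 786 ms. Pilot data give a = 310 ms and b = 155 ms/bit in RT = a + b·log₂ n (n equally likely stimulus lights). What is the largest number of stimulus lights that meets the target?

8

Set 310 + 155·log₂ n ≤ 786 → log₂ n ≤ (786 − 310)/155 = 3.0710.
So n ≤ 2^3.0710 = 8.403; the largest integer n is 8.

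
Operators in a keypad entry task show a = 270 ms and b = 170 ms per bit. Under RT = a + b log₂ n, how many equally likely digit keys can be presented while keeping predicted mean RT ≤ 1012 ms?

20

Information budget: (1012 − 270)/170 = 4.3647 bits, so n ≤ 2^4.3647 = 20.602 → at most 20.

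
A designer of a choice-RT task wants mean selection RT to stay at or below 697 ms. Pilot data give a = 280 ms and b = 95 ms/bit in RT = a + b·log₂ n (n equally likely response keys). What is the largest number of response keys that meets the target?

Information budget: (697 − 280)/95 = 4.3895 bits, so n ≤ 2^4.3895 = 20.959 → at most 20.

20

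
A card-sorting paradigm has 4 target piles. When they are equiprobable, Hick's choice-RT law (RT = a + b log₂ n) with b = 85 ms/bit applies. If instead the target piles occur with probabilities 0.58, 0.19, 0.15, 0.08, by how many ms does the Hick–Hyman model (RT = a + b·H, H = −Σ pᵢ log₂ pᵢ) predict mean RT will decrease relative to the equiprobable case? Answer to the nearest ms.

33 ms

The RT saving is b·ΔH. Equiprobable H₀ = log₂(4) = 2.0000 bits; with the given probabilities H = 1.6131 bits.
b·(H₀ − H) = 85 × (2.0000 − 1.6131) = 32.89 ms.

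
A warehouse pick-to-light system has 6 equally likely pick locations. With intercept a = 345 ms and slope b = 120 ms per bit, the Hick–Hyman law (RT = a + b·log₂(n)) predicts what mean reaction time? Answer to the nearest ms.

log₂(6) = 2.5850 bits, so RT = 345 + 120 × 2.5850 ≈ 655.196 ms.

655 ms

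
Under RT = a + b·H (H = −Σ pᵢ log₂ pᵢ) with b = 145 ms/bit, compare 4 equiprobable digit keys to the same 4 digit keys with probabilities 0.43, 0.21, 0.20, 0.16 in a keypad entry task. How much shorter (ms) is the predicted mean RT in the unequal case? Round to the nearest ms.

17 ms

Equiprobable entropy H₀ = log₂ 4 = 2.0000 bits.
Skewed entropy H = −Σ pᵢ log₂ pᵢ = 1.8838 bits.
ΔRT = b·(H₀ − H) = 145 × 0.1162 = 16.85 ms.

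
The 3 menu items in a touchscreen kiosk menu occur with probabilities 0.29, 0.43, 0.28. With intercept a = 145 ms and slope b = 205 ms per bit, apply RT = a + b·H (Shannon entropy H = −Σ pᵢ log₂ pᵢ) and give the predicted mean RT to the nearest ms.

464 ms

H = 0.29·log₂(1/0.29) + 0.43·log₂(1/0.43) + 0.28·log₂(1/0.28) = 1.5557 bits.
RT = 145 + 205 × 1.5557 = 463.92 ms.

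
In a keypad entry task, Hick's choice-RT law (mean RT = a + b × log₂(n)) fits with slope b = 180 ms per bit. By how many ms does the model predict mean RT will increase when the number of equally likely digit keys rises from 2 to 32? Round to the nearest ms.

720 ms

Only the slope matters, since a is common to both: ΔRT = b·log₂(n₂/n₁).
log₂(32) − log₂(2) = log₂(32/2) = log₂(16) = 4.
ΔRT = 180 × 4.0000 = 720.000 ms.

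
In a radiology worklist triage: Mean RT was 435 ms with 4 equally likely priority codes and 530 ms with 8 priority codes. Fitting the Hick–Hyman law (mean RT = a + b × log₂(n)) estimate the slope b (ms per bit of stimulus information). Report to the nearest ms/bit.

The slope on a log₂ axis is (530 − 435) / (3 − 2) = 95 ms/bit.

95 ms/bit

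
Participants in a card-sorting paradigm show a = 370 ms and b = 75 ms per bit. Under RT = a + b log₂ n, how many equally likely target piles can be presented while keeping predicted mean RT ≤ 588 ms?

7

Set 370 + 75·log₂ n ≤ 588 → log₂ n ≤ (588 − 370)/75 = 2.9067.
So n ≤ 2^2.9067 = 7.499; the largest integer n is 7.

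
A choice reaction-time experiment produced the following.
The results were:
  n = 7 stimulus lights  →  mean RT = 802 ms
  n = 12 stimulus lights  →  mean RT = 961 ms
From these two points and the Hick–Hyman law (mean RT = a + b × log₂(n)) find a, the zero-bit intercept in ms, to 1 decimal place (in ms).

228.0 ms

The slope on a log₂ axis is (961 − 802) / (3.5850 − 2.8074) = 204.473 ms/bit.
a = RT₁ − b·log₂ n₁ = 802 − 204.473 × 2.8074 = 227.971 ms.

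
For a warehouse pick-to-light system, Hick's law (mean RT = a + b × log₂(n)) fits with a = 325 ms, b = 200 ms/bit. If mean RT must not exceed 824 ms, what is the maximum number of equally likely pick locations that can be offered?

Set 325 + 200·log₂ n ≤ 824 → log₂ n ≤ (824 − 325)/200 = 2.4950.
So n ≤ 2^2.4950 = 5.637; the largest integer n is 5.

5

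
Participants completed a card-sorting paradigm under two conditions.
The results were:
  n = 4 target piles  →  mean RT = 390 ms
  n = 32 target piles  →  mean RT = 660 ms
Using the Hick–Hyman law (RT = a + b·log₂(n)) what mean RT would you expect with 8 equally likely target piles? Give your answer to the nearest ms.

480 ms

With log₂ n on the abscissa the relation is linear; from the two conditions:
  b = (660 − 390) / (log₂ 32 − log₂ 4) = 270 / (5 − 2) = 90 ms/bit
  a = 390 − 90 × 2 = 210 ms
Then RT(8) = 210 + 90 × log₂ 8 = 210 + 90 × 3 ≈ 480.000 ms.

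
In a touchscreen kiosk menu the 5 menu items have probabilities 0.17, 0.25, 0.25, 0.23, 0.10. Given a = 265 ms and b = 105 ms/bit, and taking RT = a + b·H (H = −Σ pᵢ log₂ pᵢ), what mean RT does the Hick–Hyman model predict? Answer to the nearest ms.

H = 0.17·log₂(1/0.17) + 0.25·log₂(1/0.25) + 0.25·log₂(1/0.25) + 0.23·log₂(1/0.23) + 0.10·log₂(1/0.10) = 2.2544 bits.
RT = 265 + 105 × 2.2544 = 501.72 ms.

502 ms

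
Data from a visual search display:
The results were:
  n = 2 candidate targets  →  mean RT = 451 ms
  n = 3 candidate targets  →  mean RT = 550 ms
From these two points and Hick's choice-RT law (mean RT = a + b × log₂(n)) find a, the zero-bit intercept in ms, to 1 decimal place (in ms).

b = (RT₂ − RT₁)/(log₂ n₂ − log₂ n₁) = (550 − 451)/(1.5850 − 1) = 169.242 ms/bit.
Intercept: a = 451 − 169.242·log₂(2) = 281.758 ms.

281.8 ms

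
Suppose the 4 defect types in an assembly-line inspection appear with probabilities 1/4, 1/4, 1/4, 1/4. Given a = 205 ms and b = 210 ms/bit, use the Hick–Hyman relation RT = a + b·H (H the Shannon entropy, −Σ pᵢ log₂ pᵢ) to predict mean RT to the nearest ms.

625 ms

H = −Σ pᵢ log₂ pᵢ = 0.25·2 + 0.25·2 + 0.25·2 + 0.25·2 = 2.000 bits.
RT = 205 + 210 × 2.000 = 625.00 ms.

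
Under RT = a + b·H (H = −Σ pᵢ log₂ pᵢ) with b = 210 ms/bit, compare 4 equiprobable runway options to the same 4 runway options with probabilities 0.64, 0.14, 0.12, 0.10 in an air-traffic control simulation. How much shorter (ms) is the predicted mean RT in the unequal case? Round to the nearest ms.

The RT saving is b·ΔH. Equiprobable H₀ = log₂(4) = 2.0000 bits; with the given probabilities H = 1.5084 bits.
b·(H₀ − H) = 210 × (2.0000 − 1.5084) = 103.23 ms.

103 ms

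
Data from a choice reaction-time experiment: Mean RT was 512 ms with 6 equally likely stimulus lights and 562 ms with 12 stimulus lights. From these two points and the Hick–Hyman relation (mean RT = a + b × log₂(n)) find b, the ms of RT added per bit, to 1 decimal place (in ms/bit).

50.0 ms/bit

The slope on a log₂ axis is (562 − 512) / (3.5850 − 2.5850) = 50.000 ms/bit.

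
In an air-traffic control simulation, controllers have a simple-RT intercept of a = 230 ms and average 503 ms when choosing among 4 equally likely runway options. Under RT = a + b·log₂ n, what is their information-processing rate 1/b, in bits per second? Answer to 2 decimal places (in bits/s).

7.33 bits/s

Choice component = 503 − 230 = 273 ms over log₂(4) = 2 bits.
b = 273 / 2 = 136.500 ms/bit, so 1/b = 7.326 bits/s.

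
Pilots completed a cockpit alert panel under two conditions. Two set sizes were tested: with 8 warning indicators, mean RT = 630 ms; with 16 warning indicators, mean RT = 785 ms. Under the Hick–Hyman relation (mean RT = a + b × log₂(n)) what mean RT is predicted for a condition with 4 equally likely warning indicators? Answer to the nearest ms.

475 ms

Solve the two-equation system in a and b:
  b = (785 − 630) / (log₂ 16 − log₂ 8) = 155 / (4 − 3) = 155 ms/bit
  a = 630 − 155 × 3 = 165 ms
Then RT(4) = 165 + 155 × log₂ 4 = 165 + 155 × 2 ≈ 475.000 ms.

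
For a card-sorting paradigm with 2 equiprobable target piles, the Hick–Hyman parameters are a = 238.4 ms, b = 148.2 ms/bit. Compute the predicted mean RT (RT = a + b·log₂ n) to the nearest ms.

387 ms

log₂(2) = 1 bits, so RT = 238.4 + 148.2 × 1 ≈ 386.600 ms.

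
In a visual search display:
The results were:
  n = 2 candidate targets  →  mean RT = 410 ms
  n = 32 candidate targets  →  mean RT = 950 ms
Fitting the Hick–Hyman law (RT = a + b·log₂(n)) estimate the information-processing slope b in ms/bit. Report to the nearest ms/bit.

Slope: b = (950 − 410) / (log₂ 32 − log₂ 2) = 540/4.0000 = 135 ms/bit.

135 ms/bit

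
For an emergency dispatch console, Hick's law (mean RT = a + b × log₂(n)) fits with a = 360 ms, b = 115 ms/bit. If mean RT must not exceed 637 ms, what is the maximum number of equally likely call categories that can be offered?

5

Information budget: (637 − 360)/115 = 2.4087 bits, so n ≤ 2^2.4087 = 5.310 → at most 5.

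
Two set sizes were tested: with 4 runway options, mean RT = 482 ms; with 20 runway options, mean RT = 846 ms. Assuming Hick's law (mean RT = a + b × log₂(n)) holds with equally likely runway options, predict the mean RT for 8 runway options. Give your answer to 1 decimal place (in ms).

638.8 ms

Solve the two-equation system in a and b:
  b = (846 − 482) / (log₂ 20 − log₂ 4) = 364 / (4.3219 − 2) = 156.766 ms/bit
  a = 482 − 156.766 × 2 = 168.467 ms
Then RT(8) = 168.467 + 156.766 × log₂ 8 = 168.467 + 156.766 × 3 ≈ 638.766 ms.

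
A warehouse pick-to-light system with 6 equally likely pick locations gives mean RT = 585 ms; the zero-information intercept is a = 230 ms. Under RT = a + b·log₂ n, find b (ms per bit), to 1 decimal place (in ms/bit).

137.3 ms/bit

6 alternatives carry log₂ 6 = 2.5850 bits; the choice cost is 585 − 230 = 355 ms, so b = 355/2.5850 = 137.333 ms/bit.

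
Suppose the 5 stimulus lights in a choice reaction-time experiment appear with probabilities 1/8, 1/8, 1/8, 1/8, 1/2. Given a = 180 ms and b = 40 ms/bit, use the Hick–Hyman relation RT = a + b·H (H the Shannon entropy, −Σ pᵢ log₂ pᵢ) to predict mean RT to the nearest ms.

Each term −pᵢ log₂ pᵢ: 0.125·3 + 0.125·3 + 0.125·3 + 0.125·3 + 0.5·1; summed, H = 2.000 bits.
Mean RT = a + bH = 180 + 40·2.000 = 260.00 ms.

260 ms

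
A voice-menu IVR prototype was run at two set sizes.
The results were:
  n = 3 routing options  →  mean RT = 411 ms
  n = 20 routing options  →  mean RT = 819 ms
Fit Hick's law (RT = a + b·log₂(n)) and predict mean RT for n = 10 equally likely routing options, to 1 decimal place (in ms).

669.9 ms

Fit slope and intercept:
  b = (819 − 411) / (log₂ 20 − log₂ 3) = 408 / (4.3219 − 1.5850) = 149.070 ms/bit
  a = 411 − 149.070 × 1.5850 = 174.729 ms
Then RT(10) = 174.729 + 149.070 × log₂ 10 = 174.729 + 149.070 × 3.3219 ≈ 669.930 ms.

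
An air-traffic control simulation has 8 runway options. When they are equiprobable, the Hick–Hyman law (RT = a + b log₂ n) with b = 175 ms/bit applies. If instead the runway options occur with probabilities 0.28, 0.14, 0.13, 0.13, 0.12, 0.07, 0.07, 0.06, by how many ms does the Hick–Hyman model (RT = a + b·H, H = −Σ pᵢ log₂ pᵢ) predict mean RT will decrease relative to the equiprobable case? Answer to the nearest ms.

31 ms

The RT saving is b·ΔH. Equiprobable H₀ = log₂(8) = 3.0000 bits; with the given probabilities H = 2.8243 bits.
b·(H₀ − H) = 175 × (3.0000 − 2.8243) = 30.74 ms.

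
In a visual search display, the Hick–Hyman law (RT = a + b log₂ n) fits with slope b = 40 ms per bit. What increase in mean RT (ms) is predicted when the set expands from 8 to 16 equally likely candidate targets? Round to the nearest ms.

40 ms

ΔRT = (a + b log₂ n₂) − (a + b log₂ n₁) = b·(log₂ n₂ − log₂ n₁).
log₂(16) − log₂(8) = log₂(16/8) = log₂(2) = 1.
ΔRT = 40 × 1.0000 = 40.000 ms.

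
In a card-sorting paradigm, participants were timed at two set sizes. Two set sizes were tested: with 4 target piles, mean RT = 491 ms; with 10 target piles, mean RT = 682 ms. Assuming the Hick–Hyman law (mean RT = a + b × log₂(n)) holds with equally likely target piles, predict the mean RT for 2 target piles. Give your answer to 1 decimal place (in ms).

With log₂ n on the abscissa the relation is linear; from the two conditions:
  b = (682 − 491) / (log₂ 10 − log₂ 4) = 191 / (3.3219 − 2) = 144.486 ms/bit
  a = 491 − 144.486 × 2 = 202.028 ms
Then RT(2) = 202.028 + 144.486 × log₂ 2 = 202.028 + 144.486 × 1 ≈ 346.514 ms.

346.5 ms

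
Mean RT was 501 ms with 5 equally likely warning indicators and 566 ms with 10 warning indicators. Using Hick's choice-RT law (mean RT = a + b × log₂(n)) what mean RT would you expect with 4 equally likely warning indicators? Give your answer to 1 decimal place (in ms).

Fit slope and intercept:
  b = (566 − 501) / (log₂ 10 − log₂ 5) = 65 / (3.3219 − 2.3219) = 65.000 ms/bit
  a = 501 − 65.000 × 2.3219 = 350.075 ms
Then RT(4) = 350.075 + 65.000 × log₂ 4 = 350.075 + 65.000 × 2 ≈ 480.075 ms.

480.1 ms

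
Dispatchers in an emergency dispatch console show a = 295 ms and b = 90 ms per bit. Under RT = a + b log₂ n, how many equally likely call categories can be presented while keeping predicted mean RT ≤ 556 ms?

7

Information budget: (556 − 295)/90 = 2.9000 bits, so n ≤ 2^2.9000 = 7.464 → at most 7.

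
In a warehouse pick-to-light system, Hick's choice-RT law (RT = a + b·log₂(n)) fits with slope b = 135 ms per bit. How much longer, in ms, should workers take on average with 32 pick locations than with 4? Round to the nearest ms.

405 ms

ΔRT = (a + b log₂ n₂) − (a + b log₂ n₁) = b·(log₂ n₂ − log₂ n₁).
log₂(32) − log₂(4) = log₂(32/4) = log₂(8) = 3.
ΔRT = 135 × 3.0000 = 405.000 ms.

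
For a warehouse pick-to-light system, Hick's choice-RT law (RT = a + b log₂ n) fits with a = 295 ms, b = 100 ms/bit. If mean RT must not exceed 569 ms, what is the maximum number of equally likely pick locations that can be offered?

6

Set 295 + 100·log₂ n ≤ 569 → log₂ n ≤ (569 − 295)/100 = 2.7400.
So n ≤ 2^2.7400 = 6.681; the largest integer n is 6.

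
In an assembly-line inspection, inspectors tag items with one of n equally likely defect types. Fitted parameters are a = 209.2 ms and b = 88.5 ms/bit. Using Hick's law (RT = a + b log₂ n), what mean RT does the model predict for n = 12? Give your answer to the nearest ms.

log₂(12) = 3.5850 bits, so RT = 209.2 + 88.5 × 3.5850 ≈ 526.469 ms.

526 ms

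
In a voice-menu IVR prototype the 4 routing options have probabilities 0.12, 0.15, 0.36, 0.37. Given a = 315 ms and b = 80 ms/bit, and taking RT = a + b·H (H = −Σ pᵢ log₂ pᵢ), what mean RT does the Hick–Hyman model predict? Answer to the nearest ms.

H = 0.12·log₂(1/0.12) + 0.15·log₂(1/0.15) + 0.36·log₂(1/0.36) + 0.37·log₂(1/0.37) = 1.8390 bits.
RT = 315 + 80 × 1.8390 = 462.12 ms.

462 ms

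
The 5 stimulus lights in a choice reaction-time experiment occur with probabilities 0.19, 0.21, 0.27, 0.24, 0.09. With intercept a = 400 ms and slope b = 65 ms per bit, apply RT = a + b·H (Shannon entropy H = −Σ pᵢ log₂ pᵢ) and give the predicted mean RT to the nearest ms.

546 ms

H = 0.19·log₂(1/0.19) + 0.21·log₂(1/0.21) + 0.27·log₂(1/0.27) + 0.24·log₂(1/0.24) + 0.09·log₂(1/0.09) = 2.2449 bits.
RT = 400 + 65 × 2.2449 = 545.92 ms.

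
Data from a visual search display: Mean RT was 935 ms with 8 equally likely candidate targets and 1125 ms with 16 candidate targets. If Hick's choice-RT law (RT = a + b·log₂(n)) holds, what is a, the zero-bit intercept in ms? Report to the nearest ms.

365 ms

Slope: b = (1125 − 935) / (log₂ 16 − log₂ 8) = 190/1.0000 = 190 ms/bit.
Intercept: a = 935 − 190·log₂(8) = 365.000 ms.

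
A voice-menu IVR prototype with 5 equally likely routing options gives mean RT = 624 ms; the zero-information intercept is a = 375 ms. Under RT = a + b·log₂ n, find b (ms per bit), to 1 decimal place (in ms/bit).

5 alternatives carry log₂ 5 = 2.3219 bits; the choice cost is 624 − 375 = 249 ms, so b = 249/2.3219 = 107.238 ms/bit.

107.2 ms/bit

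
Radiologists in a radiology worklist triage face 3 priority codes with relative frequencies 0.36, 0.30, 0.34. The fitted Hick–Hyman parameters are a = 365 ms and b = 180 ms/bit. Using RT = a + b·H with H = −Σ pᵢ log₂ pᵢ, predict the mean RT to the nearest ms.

650 ms

Entropy contributions −pᵢ log₂ pᵢ: 0.5306, 0.5211, 0.5292; sum H = 1.5809 bits.
RT = a + bH = 365 + 180·1.5809 = 649.56 ms.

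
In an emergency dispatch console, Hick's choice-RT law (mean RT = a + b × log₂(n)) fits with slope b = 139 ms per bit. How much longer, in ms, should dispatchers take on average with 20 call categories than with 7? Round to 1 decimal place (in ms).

210.5 ms

The intercept a cancels: ΔRT = b·(log₂ n₂ − log₂ n₁) = b·log₂(n₂/n₁).
log₂(20) − log₂(7) = 4.3219 − 2.8074 = 1.5146.
ΔRT = 139 × 1.5146 = 210.526 ms.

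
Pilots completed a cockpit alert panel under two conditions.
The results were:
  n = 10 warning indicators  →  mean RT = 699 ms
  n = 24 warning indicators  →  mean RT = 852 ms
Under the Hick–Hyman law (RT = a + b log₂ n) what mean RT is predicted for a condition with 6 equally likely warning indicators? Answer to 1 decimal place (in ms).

609.7 ms

Fit slope and intercept:
  b = (852 − 699) / (log₂ 24 − log₂ 10) = 153 / (4.5850 − 3.3219) = 121.137 ms/bit
  a = 699 − 121.137 × 3.3219 = 296.592 ms
Then RT(6) = 296.592 + 121.137 × log₂ 6 = 296.592 + 121.137 × 2.5850 ≈ 609.726 ms.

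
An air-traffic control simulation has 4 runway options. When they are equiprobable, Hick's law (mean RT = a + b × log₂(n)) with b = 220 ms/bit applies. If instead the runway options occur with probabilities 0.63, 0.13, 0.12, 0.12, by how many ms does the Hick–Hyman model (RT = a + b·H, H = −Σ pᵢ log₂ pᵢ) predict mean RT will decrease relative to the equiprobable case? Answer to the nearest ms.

The RT saving is b·ΔH. Equiprobable H₀ = log₂(4) = 2.0000 bits; with the given probabilities H = 1.5367 bits.
b·(H₀ − H) = 220 × (2.0000 − 1.5367) = 101.92 ms.

102 ms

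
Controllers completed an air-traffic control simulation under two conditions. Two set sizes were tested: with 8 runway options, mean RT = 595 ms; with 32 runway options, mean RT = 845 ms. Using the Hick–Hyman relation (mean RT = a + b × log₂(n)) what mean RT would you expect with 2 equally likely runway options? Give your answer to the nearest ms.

345 ms

Fit slope and intercept:
  b = (845 − 595) / (log₂ 32 − log₂ 8) = 250 / (5 − 3) = 125 ms/bit
  a = 595 − 125 × 3 = 220 ms
Then RT(2) = 220 + 125 × log₂ 2 = 220 + 125 × 1 ≈ 345.000 ms.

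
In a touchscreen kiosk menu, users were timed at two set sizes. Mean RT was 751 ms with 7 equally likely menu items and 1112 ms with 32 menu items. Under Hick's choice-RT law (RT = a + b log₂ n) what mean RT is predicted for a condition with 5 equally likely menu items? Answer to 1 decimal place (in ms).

671.1 ms

Solve the two-equation system in a and b:
  b = (1112 − 751) / (log₂ 32 − log₂ 7) = 361 / (5 − 2.8074) = 164.641 ms/bit
  a = 751 − 164.641 × 2.8074 = 288.793 ms
Then RT(5) = 288.793 + 164.641 × log₂ 5 = 288.793 + 164.641 × 2.3219 ≈ 671.079 ms.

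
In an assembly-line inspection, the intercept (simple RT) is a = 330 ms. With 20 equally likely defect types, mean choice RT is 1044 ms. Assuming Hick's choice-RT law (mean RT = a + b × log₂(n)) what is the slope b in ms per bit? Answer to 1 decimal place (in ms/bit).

log₂(20) = 4.3219 bits.
b = (RT − a)/log₂ n = (1044 − 330) / 4.3219 = 165.204 ms/bit.

165.2 ms/bit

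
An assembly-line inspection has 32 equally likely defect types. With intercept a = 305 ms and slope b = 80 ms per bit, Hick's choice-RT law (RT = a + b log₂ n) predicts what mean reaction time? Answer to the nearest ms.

log₂(32) = 5 bits, so RT = 305 + 80 × 5 ≈ 705.000 ms.

705 ms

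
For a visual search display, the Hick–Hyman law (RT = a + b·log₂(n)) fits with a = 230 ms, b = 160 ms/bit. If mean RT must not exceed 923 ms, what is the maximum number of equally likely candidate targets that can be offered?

Set 230 + 160·log₂ n ≤ 923 → log₂ n ≤ (923 − 230)/160 = 4.3312.
So n ≤ 2^4.3312 = 20.130; the largest integer n is 20.

20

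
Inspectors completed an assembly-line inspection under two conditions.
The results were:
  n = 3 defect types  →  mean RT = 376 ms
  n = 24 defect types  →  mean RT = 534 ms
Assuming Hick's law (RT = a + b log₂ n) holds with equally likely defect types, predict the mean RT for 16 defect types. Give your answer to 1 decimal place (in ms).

503.2 ms

Solve the two-equation system in a and b:
  b = (534 − 376) / (log₂ 24 − log₂ 3) = 158 / (4.5850 − 1.5850) = 52.667 ms/bit
  a = 376 − 52.667 × 1.5850 = 292.525 ms
Then RT(16) = 292.525 + 52.667 × log₂ 16 = 292.525 + 52.667 × 4 ≈ 503.192 ms.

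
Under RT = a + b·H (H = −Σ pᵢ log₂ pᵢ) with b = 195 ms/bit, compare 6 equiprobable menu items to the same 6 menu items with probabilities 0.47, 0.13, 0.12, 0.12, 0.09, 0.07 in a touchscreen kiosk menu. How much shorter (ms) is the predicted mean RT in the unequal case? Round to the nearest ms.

73 ms

The RT saving is b·ΔH. Equiprobable H₀ = log₂(6) = 2.5850 bits; with the given probabilities H = 2.2099 bits.
b·(H₀ − H) = 195 × (2.5850 − 2.2099) = 73.13 ms.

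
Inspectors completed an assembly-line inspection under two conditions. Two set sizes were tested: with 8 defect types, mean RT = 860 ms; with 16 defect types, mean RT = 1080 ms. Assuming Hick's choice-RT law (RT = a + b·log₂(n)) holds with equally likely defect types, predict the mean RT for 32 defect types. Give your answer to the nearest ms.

RT is linear in log₂ n, so two points fix the line:
  b = (1080 − 860) / (log₂ 16 − log₂ 8) = 220 / (4 − 3) = 220 ms/bit
  a = 860 − 220 × 3 = 200 ms
Then RT(32) = 200 + 220 × log₂ 32 = 200 + 220 × 5 ≈ 1300.000 ms.

1300 ms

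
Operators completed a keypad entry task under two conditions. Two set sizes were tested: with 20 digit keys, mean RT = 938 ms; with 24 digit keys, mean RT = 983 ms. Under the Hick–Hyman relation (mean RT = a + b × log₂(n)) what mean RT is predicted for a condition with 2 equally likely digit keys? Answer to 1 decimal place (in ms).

369.7 ms

Fit slope and intercept:
  b = (983 − 938) / (log₂ 24 − log₂ 20) = 45 / (4.5850 − 4.3219) = 171.080 ms/bit
  a = 938 − 171.080 × 4.3219 = 198.603 ms
Then RT(2) = 198.603 + 171.080 × log₂ 2 = 198.603 + 171.080 × 1 ≈ 369.684 ms.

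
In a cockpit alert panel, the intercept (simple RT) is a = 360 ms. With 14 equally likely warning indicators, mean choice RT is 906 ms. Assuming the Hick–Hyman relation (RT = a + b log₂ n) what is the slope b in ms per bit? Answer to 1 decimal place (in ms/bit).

b = (906 − 360) / log₂(14) = 546 / 3.8074 = 143.407 ms/bit.

143.4 ms/bit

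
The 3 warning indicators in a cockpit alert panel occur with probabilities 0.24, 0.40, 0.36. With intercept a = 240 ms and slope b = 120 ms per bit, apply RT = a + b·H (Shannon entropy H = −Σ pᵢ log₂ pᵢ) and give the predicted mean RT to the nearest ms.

426 ms

Entropy contributions −pᵢ log₂ pᵢ: 0.4941, 0.5288, 0.5306; sum H = 1.5535 bits.
RT = a + bH = 240 + 120·1.5535 = 426.42 ms.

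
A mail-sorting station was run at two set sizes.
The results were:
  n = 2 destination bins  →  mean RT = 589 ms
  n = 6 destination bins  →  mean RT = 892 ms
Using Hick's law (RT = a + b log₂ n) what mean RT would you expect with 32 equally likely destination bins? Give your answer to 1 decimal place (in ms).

1353.7 ms

Fit slope and intercept:
  b = (892 − 589) / (log₂ 6 − log₂ 2) = 303 / (2.5850 − 1) = 191.172 ms/bit
  a = 589 − 191.172 × 1 = 397.828 ms
Then RT(32) = 397.828 + 191.172 × log₂ 32 = 397.828 + 191.172 × 5 ≈ 1353.687 ms.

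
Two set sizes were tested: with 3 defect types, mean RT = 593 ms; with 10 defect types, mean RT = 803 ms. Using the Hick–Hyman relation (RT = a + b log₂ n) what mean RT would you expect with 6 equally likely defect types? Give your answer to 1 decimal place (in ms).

RT is linear in log₂ n, so two points fix the line:
  b = (803 − 593) / (log₂ 10 − log₂ 3) = 210 / (3.3219 − 1.5850) = 120.900 ms/bit
  a = 593 − 120.900 × 1.5850 = 401.377 ms
Then RT(6) = 401.377 + 120.900 × log₂ 6 = 401.377 + 120.900 × 2.5850 ≈ 713.900 ms.

713.9 ms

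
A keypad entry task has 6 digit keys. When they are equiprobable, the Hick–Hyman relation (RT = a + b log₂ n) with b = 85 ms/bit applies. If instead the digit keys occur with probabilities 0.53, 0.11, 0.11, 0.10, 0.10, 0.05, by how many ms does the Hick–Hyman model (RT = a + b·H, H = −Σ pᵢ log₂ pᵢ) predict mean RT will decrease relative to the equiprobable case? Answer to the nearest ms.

44 ms

Equiprobable entropy H₀ = log₂ 6 = 2.5850 bits.
Skewed entropy H = −Σ pᵢ log₂ pᵢ = 2.0665 bits.
ΔRT = b·(H₀ − H) = 85 × 0.5185 = 44.07 ms.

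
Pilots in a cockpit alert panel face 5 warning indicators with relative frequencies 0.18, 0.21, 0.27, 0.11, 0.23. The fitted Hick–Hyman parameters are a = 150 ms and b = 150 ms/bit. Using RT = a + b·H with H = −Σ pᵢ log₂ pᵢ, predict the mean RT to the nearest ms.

Entropy contributions −pᵢ log₂ pᵢ: 0.4453, 0.4728, 0.5100, 0.3503, 0.4877; sum H = 2.2661 bits.
RT = a + bH = 150 + 150·2.2661 = 489.92 ms.

490 ms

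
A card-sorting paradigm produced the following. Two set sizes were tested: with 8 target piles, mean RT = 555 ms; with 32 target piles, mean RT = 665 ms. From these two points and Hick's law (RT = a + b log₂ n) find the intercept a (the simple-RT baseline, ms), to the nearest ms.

Slope: b = (665 − 555) / (log₂ 32 − log₂ 8) = 110/2.0000 = 55 ms/bit.
a = RT₁ − b·log₂ n₁ = 555 − 55 × 3 = 390.000 ms.

390 ms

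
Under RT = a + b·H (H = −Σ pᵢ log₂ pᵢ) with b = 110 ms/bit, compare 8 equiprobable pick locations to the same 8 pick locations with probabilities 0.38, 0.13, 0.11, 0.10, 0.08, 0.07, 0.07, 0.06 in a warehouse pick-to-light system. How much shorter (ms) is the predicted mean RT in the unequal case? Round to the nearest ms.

37 ms

Equiprobable entropy H₀ = log₂ 8 = 3.0000 bits.
Skewed entropy H = −Σ pᵢ log₂ pᵢ = 2.6677 bits.
ΔRT = b·(H₀ − H) = 110 × 0.3323 = 36.55 ms.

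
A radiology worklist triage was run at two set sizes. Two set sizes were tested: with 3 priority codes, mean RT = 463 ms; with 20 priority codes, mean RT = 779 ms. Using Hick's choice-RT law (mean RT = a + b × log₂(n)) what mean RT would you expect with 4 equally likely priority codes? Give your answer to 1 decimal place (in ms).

Fit slope and intercept:
  b = (779 − 463) / (log₂ 20 − log₂ 3) = 316 / (4.3219 − 1.5850) = 115.456 ms/bit
  a = 463 − 115.456 × 1.5850 = 280.006 ms
Then RT(4) = 280.006 + 115.456 × log₂ 4 = 280.006 + 115.456 × 2 ≈ 510.919 ms.

510.9 ms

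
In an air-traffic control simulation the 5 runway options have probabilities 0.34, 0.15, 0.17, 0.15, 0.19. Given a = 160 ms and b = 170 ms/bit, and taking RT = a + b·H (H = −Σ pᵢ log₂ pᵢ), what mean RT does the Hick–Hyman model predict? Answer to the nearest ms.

541 ms

Entropy contributions −pᵢ log₂ pᵢ: 0.5292, 0.4105, 0.4346, 0.4105, 0.4552; sum H = 2.2401 bits.
RT = a + bH = 160 + 170·2.2401 = 540.81 ms.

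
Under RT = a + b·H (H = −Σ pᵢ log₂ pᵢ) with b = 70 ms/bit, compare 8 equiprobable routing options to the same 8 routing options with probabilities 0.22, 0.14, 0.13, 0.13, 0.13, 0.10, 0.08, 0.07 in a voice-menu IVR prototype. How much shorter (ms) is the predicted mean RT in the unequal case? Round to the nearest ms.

6 ms

The RT saving is b·ΔH. Equiprobable H₀ = log₂(8) = 3.0000 bits; with the given probabilities H = 2.9179 bits.
b·(H₀ − H) = 70 × (3.0000 − 2.9179) = 5.75 ms.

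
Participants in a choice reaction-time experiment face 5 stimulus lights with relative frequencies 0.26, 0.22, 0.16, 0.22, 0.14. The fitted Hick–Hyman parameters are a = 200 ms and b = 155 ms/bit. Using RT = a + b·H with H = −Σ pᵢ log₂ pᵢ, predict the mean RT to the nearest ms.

H = 0.26·log₂(1/0.26) + 0.22·log₂(1/0.22) + 0.16·log₂(1/0.16) + 0.22·log₂(1/0.22) + 0.14·log₂(1/0.14) = 2.2866 bits.
RT = 200 + 155 × 2.2866 = 554.42 ms.

554 ms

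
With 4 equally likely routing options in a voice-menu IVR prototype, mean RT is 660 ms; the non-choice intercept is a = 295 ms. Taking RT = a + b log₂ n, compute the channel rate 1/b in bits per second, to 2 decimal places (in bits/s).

Choice component = 660 − 295 = 365 ms over log₂(4) = 2 bits.
b = 365 / 2 = 182.500 ms/bit, so 1/b = 5.479 bits/s.

5.48 bits/s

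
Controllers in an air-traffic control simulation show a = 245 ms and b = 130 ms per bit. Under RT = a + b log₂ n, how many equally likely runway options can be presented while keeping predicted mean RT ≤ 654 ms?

8

130·log₂ n ≤ 654 − 245 = 409, giving log₂ n ≤ 3.1462 and n ≤ 8.853. The largest whole number is 8.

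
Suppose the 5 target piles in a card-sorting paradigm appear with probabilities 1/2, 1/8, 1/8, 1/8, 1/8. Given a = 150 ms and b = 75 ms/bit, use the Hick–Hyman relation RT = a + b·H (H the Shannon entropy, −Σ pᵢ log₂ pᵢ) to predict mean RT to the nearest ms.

300 ms

Each term −pᵢ log₂ pᵢ: 0.5·1 + 0.125·3 + 0.125·3 + 0.125·3 + 0.125·3; summed, H = 2.000 bits.
Mean RT = a + bH = 150 + 75·2.000 = 300.00 ms.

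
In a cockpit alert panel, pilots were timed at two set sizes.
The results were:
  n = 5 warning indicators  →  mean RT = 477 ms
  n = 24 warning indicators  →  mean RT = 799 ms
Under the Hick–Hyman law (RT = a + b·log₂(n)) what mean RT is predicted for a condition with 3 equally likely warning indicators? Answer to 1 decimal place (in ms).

372.1 ms

Fit slope and intercept:
  b = (799 − 477) / (log₂ 24 − log₂ 5) = 322 / (4.5850 − 2.3219) = 142.287 ms/bit
  a = 477 − 142.287 × 2.3219 = 146.620 ms
Then RT(3) = 146.620 + 142.287 × log₂ 3 = 146.620 + 142.287 × 1.5850 ≈ 372.139 ms.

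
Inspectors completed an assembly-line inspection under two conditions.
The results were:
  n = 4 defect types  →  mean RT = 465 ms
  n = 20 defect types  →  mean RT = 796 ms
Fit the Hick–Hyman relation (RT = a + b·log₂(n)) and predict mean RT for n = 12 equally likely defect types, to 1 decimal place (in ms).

With log₂ n on the abscissa the relation is linear; from the two conditions:
  b = (796 − 465) / (log₂ 20 − log₂ 4) = 331 / (4.3219 − 2) = 142.554 ms/bit
  a = 465 − 142.554 × 2 = 179.892 ms
Then RT(12) = 179.892 + 142.554 × log₂ 12 = 179.892 + 142.554 × 3.5850 ≈ 690.943 ms.

690.9 ms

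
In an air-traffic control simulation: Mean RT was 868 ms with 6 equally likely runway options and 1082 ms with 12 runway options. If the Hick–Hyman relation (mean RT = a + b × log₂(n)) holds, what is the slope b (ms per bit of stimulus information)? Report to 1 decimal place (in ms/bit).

214.0 ms/bit

b = (RT₂ − RT₁)/(log₂ n₂ − log₂ n₁) = (1082 − 868)/(3.5850 − 2.5850) = 214.000 ms/bit.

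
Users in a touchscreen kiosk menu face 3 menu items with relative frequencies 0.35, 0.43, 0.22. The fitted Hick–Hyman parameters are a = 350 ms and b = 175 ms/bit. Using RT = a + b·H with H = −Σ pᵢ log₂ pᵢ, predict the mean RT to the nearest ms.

618 ms

H = 0.35·log₂(1/0.35) + 0.43·log₂(1/0.43) + 0.22·log₂(1/0.22) = 1.5342 bits.
RT = 350 + 175 × 1.5342 = 618.49 ms.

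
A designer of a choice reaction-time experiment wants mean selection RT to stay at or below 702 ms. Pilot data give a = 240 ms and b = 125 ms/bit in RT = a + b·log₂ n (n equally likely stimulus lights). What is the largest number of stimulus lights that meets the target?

12

125·log₂ n ≤ 702 − 240 = 462, giving log₂ n ≤ 3.6960 and n ≤ 12.960. The largest whole number is 12.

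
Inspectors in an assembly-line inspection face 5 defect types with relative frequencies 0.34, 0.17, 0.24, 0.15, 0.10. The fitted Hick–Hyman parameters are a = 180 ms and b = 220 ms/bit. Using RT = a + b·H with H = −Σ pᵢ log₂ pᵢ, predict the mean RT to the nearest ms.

H = 0.34·log₂(1/0.34) + 0.17·log₂(1/0.17) + 0.24·log₂(1/0.24) + 0.15·log₂(1/0.15) + 0.10·log₂(1/0.10) = 2.2006 bits.
RT = 180 + 220 × 2.2006 = 664.14 ms.

664 ms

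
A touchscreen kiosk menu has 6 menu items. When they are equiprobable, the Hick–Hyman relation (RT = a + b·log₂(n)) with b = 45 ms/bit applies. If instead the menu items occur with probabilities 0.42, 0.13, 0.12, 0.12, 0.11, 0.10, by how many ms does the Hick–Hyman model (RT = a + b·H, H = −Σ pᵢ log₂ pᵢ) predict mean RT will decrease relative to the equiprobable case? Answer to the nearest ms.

12 ms

The RT saving is b·ΔH. Equiprobable H₀ = log₂(6) = 2.5850 bits; with the given probabilities H = 2.3249 bits.
b·(H₀ − H) = 45 × (2.5850 − 2.3249) = 11.70 ms.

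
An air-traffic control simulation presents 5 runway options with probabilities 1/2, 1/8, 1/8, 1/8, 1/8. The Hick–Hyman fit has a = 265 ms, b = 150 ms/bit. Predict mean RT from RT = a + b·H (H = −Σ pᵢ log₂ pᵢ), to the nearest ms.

Each term −pᵢ log₂ pᵢ: 0.5·1 + 0.125·3 + 0.125·3 + 0.125·3 + 0.125·3; summed, H = 2.000 bits.
Mean RT = a + bH = 265 + 150·2.000 = 565.00 ms.

565 ms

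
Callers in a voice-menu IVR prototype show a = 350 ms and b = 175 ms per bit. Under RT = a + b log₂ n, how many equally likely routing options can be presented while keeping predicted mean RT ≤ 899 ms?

175·log₂ n ≤ 899 − 350 = 549, giving log₂ n ≤ 3.1371 and n ≤ 8.798. The largest whole number is 8.

8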